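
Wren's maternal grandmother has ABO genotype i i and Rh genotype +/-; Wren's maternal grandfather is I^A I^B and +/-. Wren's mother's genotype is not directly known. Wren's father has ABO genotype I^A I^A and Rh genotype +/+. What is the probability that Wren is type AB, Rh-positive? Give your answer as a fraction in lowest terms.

1/4

Wren's mother's ABO genotype from i i × I^A I^B: 1/2 I^A i, 1/2 I^B i.
Crossing each possibility with the father I^A I^A and summing P(type AB): 1/2·0 + 1/2·1/2 = 1/4.
Similarly for Rh via the mother's Rh distribution: P(Rh+) = 1.
Independent loci: 1/4 × 1 = 1/4.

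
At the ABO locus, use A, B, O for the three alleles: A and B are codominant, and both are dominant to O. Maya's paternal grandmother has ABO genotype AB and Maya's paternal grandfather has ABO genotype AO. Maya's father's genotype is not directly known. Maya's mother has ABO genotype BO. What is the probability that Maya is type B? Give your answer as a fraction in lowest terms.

Maya's father's ABO genotype from AB × AO: 1/4 AA, 1/4 AB, 1/4 AO, 1/4 BO.
Crossing each possibility with the mother BO and summing P(type B): 1/4·0 + 1/4·1/2 + 1/4·1/4 + 1/4·3/4 = 3/8.

3/8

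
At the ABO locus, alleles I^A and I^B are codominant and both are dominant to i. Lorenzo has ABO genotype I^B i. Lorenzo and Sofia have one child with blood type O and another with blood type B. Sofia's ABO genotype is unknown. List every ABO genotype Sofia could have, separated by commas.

I^A i, I^B i, i i

For each candidate genotype of Sofia, check whether crossing it with I^B i can produce every observed child phenotype.
  I^A I^A → possible child types {A, AB} ✗
  I^A I^B → possible child types {A, B, AB} ✗
  I^A i → possible child types {O, A, B, AB} ✓
  I^B I^B → possible child types {B} ✗
  I^B i → possible child types {O, B} ✓
  i i → possible child types {O, B} ✓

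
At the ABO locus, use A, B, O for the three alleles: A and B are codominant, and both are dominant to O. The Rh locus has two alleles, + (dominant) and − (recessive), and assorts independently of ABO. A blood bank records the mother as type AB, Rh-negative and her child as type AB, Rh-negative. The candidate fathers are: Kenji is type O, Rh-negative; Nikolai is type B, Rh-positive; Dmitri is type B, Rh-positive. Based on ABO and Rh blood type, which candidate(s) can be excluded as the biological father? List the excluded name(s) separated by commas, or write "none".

A candidate is excluded only if no genotype consistent with his phenotype could produce a type AB, Rh-negative child with a type AB, Rh-negative mother.
Kenji (type O, Rh-): no genotype consistent with that phenotype can produce a type-AB Rh- child with a type-AB mother.

Kenji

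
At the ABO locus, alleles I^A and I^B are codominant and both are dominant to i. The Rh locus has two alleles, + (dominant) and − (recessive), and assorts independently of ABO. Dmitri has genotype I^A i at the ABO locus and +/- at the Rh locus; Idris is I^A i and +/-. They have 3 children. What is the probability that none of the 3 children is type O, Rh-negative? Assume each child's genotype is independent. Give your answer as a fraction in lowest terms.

ABO cross I^A i × I^A i → 1/4 O, 3/4 A.
Rh cross +/- × +/- → 3/4 Rh+, 1/4 Rh-; so P(type O, Rh-negative) = 1/4 × 1/4 = 1/16 per child.
P(not type O, Rh-negative) = 15/16 for one child; (15/16)^3 = 3375/4096.

3375/4096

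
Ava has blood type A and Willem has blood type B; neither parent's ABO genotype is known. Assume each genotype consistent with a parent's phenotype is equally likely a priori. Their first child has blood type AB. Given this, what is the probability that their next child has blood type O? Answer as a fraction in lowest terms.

Possible genotypes: Ava ∈ {I^A I^A, I^A i}; Willem ∈ {I^B I^B, I^B i}.
Weight each parental genotype pair by prior × P(type-AB child):
  I^A I^A × I^B I^B: posterior weight 4/9; P(next child type O) = 0.
  I^A I^A × I^B i: posterior weight 2/9; P(next child type O) = 0.
  I^A i × I^B I^B: posterior weight 2/9; P(next child type O) = 0.
  I^A i × I^B i: posterior weight 1/9; P(next child type O) = 1/4.
Weighted sum = 1/36.

1/36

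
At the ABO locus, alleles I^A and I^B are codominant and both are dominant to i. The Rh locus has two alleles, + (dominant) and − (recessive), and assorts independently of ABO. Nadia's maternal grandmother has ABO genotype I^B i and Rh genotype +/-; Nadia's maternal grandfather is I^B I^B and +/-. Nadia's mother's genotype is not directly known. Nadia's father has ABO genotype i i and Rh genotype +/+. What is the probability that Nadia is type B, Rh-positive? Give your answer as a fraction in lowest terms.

Nadia's mother's ABO genotype from I^B i × I^B I^B: 1/2 I^B I^B, 1/2 I^B i.
Crossing each possibility with the father i i and summing P(type B): 1/2·1 + 1/2·1/2 = 3/4.
Similarly for Rh via the mother's Rh distribution: P(Rh+) = 1.
Independent loci: 3/4 × 1 = 3/4.

3/4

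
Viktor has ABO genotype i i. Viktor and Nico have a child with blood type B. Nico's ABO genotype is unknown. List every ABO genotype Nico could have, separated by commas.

I^A I^B, I^B I^B, I^B i

For each candidate genotype of Nico, check whether crossing it with i i can produce every observed child phenotype.
  I^A I^A → possible child types {A} ✗
  I^A I^B → possible child types {A, B} ✓
  I^A i → possible child types {O, A} ✗
  I^B I^B → possible child types {B} ✓
  I^B i → possible child types {O, B} ✓
  i i → possible child types {O} ✗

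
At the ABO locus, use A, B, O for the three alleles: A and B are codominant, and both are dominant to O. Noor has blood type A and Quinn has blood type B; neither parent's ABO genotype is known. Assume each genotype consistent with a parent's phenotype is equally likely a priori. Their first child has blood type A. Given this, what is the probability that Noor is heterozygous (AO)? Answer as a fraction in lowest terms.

Possible genotypes: Noor ∈ {AA, AO}; Quinn ∈ {BB, BO}.
Weight each parental genotype pair by prior × P(type-A child):
  AA × BO: posterior weight 2/3.
  AO × BO: posterior weight 1/3.
Sum the posterior weight over pairs where Noor is AO: 1/3.

1/3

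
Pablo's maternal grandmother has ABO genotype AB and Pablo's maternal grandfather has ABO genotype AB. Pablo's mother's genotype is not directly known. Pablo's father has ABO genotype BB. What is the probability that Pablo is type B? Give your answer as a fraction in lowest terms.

1/2

Pablo's mother's ABO genotype from AB × AB: 1/4 AA, 1/2 AB, 1/4 BB.
Crossing each possibility with the father BB and summing P(type B): 1/4·0 + 1/2·1/2 + 1/4·1 = 1/2.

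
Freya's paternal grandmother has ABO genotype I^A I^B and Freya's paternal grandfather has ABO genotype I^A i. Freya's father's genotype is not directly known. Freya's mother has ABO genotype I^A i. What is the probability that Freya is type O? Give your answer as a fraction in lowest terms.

1/8

Freya's father's ABO genotype from I^A I^B × I^A i: 1/4 I^A I^A, 1/4 I^A I^B, 1/4 I^A i, 1/4 I^B i.
Crossing each possibility with the mother I^A i and summing P(type O): 1/4·0 + 1/4·0 + 1/4·1/4 + 1/4·1/4 = 1/8.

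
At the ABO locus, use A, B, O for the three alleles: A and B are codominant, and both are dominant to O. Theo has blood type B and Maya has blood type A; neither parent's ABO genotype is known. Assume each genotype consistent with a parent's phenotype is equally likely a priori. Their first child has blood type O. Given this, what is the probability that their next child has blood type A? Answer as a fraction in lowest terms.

Possible genotypes: Theo ∈ {BB, BO}; Maya ∈ {AA, AO}.
Weight each parental genotype pair by prior × P(type-O child):
  BO × AO: posterior weight 1; P(next child type A) = 1/4.
Weighted sum = 1/4.

1/4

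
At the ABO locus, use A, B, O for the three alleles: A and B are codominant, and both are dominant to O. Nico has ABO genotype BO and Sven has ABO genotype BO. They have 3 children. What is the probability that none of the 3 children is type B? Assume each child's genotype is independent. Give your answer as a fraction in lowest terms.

ABO cross BO × BO → 1/4 O, 3/4 B.
So P(type B) = 3/4 per child.
P(not type B) = 1/4 for one child; (1/4)^3 = 1/64.

1/64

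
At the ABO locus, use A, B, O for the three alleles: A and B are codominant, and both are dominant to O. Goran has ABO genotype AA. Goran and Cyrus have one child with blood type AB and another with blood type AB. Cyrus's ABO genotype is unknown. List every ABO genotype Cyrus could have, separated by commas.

For each candidate genotype of Cyrus, check whether crossing it with AA can produce every observed child phenotype.
  AA → possible child types {A} ✗
  AB → possible child types {A, AB} ✓
  AO → possible child types {A} ✗
  BB → possible child types {AB} ✓
  BO → possible child types {A, AB} ✓
  OO → possible child types {A} ✗

AB, BB, BO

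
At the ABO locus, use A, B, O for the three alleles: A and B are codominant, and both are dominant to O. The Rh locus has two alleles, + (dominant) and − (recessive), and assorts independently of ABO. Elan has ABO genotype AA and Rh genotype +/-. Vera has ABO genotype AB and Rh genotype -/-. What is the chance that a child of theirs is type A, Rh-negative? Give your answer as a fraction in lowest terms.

1/4

ABO cross AA × AB → offspring phenotypes: 1/2 A, 1/2 AB.
Rh cross +/- × -/- → 1/2 Rh+, 1/2 Rh-.
Independent loci: P(type A, Rh-negative) = 1/2 × 1/2 = 1/4.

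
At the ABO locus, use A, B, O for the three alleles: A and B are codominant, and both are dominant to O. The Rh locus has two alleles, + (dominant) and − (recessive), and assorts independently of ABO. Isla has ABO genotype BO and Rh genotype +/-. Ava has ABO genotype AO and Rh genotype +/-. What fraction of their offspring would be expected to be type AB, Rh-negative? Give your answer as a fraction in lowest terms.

ABO cross BO × AO → offspring phenotypes: 1/4 O, 1/4 A, 1/4 B, 1/4 AB.
Rh cross +/- × +/- → 3/4 Rh+, 1/4 Rh-.
Independent loci: P(type AB, Rh-negative) = 1/4 × 1/4 = 1/16.

1/16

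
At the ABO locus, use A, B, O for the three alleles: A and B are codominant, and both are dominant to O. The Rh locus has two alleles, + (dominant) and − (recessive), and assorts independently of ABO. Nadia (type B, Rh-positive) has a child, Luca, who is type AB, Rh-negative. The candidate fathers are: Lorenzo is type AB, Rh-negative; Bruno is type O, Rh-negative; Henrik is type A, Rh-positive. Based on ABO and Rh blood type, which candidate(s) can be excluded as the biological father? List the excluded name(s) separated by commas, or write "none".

A candidate is excluded only if no genotype consistent with his phenotype could produce a type AB, Rh-negative child with a type B, Rh-positive mother.
Bruno (type O, Rh-): no genotype consistent with that phenotype can produce a type-AB Rh- child with a type-B mother.

Bruno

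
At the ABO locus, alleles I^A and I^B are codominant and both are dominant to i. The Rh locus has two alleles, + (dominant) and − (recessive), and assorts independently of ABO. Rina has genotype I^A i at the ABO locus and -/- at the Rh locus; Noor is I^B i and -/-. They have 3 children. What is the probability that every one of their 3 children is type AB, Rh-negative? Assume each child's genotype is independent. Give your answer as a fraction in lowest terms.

1/64

ABO cross I^A i × I^B i → 1/4 O, 1/4 A, 1/4 B, 1/4 AB.
Rh cross -/- × -/- → 1 Rh-; so P(type AB, Rh-negative) = 1/4 × 1 = 1/4 per child.
All 3 independent: (1/4)^3 = 1/64.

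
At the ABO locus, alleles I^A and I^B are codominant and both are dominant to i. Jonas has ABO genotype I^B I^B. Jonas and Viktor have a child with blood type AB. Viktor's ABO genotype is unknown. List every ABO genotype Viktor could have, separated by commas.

I^A I^A, I^A I^B, I^A i

For each candidate genotype of Viktor, check whether crossing it with I^B I^B can produce every observed child phenotype.
  I^A I^A → possible child types {AB} ✓
  I^A I^B → possible child types {B, AB} ✓
  I^A i → possible child types {B, AB} ✓
  I^B I^B → possible child types {B} ✗
  I^B i → possible child types {B} ✗
  i i → possible child types {B} ✗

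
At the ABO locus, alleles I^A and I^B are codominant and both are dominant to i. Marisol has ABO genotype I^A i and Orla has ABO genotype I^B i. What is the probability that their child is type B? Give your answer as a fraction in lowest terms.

1/4

ABO cross I^A i × I^B i → offspring phenotypes: 1/4 O, 1/4 A, 1/4 B, 1/4 AB.
So P(type B) = 1/4.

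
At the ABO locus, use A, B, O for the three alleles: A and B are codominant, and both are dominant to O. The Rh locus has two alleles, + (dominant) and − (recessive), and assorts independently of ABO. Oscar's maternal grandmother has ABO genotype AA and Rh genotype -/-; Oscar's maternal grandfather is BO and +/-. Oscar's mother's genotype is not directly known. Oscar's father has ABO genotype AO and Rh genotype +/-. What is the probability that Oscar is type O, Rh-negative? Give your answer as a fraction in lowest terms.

Oscar's mother's ABO genotype from AA × BO: 1/2 AB, 1/2 AO.
Crossing each possibility with the father AO and summing P(type O): 1/2·0 + 1/2·1/4 = 1/8.
Similarly for Rh via the mother's Rh distribution: P(Rh-) = 3/8.
Independent loci: 1/8 × 3/8 = 3/64.

3/64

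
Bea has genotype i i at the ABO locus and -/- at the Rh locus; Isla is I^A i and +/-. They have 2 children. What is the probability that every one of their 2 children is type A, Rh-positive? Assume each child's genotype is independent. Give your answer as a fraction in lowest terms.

1/16

ABO cross i i × I^A i → 1/2 O, 1/2 A.
Rh cross -/- × +/- → 1/2 Rh+, 1/2 Rh-; so P(type A, Rh-positive) = 1/2 × 1/2 = 1/4 per child.
All 2 independent: (1/4)^2 = 1/16.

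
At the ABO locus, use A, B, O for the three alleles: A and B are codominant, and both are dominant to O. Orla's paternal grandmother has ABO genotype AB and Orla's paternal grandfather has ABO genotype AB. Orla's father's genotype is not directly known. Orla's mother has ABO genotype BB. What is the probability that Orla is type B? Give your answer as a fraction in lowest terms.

Orla's father's ABO genotype from AB × AB: 1/4 AA, 1/2 AB, 1/4 BB.
Crossing each possibility with the mother BB and summing P(type B): 1/4·0 + 1/2·1/2 + 1/4·1 = 1/2.

1/2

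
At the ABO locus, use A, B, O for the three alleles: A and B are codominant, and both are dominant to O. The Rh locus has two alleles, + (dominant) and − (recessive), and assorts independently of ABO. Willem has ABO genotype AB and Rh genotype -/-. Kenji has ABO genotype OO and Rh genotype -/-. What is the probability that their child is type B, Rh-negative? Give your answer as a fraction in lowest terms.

1/2

ABO cross AB × OO → offspring phenotypes: 1/2 A, 1/2 B.
Rh cross -/- × -/- → 1 Rh-.
Independent loci: P(type B, Rh-negative) = 1/2 × 1 = 1/2.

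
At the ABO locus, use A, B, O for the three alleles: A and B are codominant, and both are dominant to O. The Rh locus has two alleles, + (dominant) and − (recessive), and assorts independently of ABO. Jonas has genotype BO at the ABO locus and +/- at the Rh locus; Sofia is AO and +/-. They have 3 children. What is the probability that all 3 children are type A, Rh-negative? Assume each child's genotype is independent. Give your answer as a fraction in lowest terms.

ABO cross BO × AO → 1/4 O, 1/4 A, 1/4 B, 1/4 AB.
Rh cross +/- × +/- → 3/4 Rh+, 1/4 Rh-; so P(type A, Rh-negative) = 1/4 × 1/4 = 1/16 per child.
All 3 independent: (1/16)^3 = 1/4096.

1/4096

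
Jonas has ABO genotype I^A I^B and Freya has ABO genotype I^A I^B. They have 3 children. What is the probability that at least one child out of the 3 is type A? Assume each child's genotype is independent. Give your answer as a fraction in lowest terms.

ABO cross I^A I^B × I^A I^B → 1/4 A, 1/4 B, 1/2 AB.
So P(type A) = 1/4 per child.
P(none) = (3/4)^3 = 27/64; P(at least one) = 1 − 27/64 = 37/64.

37/64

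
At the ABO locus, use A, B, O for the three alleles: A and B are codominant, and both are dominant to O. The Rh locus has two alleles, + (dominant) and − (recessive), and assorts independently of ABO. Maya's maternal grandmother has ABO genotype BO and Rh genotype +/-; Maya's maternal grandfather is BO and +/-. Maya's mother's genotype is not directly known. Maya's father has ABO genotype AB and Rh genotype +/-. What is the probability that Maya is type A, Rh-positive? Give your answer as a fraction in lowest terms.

Maya's mother's ABO genotype from BO × BO: 1/4 BB, 1/2 BO, 1/4 OO.
Crossing each possibility with the father AB and summing P(type A): 1/4·0 + 1/2·1/4 + 1/4·1/2 = 1/4.
Similarly for Rh via the mother's Rh distribution: P(Rh+) = 3/4.
Independent loci: 1/4 × 3/4 = 3/16.

3/16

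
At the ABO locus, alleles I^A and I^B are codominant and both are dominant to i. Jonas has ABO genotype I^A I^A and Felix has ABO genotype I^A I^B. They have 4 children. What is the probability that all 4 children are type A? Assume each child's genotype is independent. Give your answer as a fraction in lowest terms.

1/16

ABO cross I^A I^A × I^A I^B → 1/2 A, 1/2 AB.
So P(type A) = 1/2 per child.
All 4 independent: (1/2)^4 = 1/16.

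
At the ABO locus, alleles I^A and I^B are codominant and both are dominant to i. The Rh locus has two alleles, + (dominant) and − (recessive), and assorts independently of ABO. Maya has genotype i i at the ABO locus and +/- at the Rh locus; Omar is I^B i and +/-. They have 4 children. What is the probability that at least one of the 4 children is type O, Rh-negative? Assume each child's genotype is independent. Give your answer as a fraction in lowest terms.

1695/4096

ABO cross i i × I^B i → 1/2 O, 1/2 B.
Rh cross +/- × +/- → 3/4 Rh+, 1/4 Rh-; so P(type O, Rh-negative) = 1/2 × 1/4 = 1/8 per child.
P(none) = (7/8)^4 = 2401/4096; P(at least one) = 1 − 2401/4096 = 1695/4096.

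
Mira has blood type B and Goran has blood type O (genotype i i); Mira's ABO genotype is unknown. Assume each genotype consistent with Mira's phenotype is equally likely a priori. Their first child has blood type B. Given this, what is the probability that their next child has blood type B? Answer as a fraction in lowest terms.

Possible genotypes: Mira ∈ {I^B I^B, I^B i}; Goran ∈ {i i}.
Weight each parental genotype pair by prior × P(type-B child):
  I^B I^B × i i: posterior weight 2/3; P(next child type B) = 1.
  I^B i × i i: posterior weight 1/3; P(next child type B) = 1/2.
Weighted sum = 5/6.

5/6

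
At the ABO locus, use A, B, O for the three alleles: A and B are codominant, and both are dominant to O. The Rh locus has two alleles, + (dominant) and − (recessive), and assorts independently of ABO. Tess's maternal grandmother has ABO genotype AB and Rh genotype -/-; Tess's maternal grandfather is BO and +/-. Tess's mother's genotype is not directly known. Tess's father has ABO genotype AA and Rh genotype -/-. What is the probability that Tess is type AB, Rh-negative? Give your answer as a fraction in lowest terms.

Tess's mother's ABO genotype from AB × BO: 1/4 AB, 1/4 AO, 1/4 BB, 1/4 BO.
Crossing each possibility with the father AA and summing P(type AB): 1/4·1/2 + 1/4·0 + 1/4·1 + 1/4·1/2 = 1/2.
Similarly for Rh via the mother's Rh distribution: P(Rh-) = 3/4.
Independent loci: 1/2 × 3/4 = 3/8.

3/8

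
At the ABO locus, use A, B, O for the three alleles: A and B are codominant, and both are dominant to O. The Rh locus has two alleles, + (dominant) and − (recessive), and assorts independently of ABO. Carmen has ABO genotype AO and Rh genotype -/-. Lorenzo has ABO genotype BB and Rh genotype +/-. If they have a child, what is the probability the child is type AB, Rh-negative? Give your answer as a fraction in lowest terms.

1/4

ABO cross AO × BB → offspring phenotypes: 1/2 B, 1/2 AB.
Rh cross -/- × +/- → 1/2 Rh+, 1/2 Rh-.
Independent loci: P(type AB, Rh-negative) = 1/2 × 1/2 = 1/4.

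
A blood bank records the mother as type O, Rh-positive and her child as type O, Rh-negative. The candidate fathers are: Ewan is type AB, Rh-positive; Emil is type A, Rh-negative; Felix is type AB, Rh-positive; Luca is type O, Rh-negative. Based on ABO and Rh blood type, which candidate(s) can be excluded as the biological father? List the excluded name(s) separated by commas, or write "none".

A candidate is excluded only if no genotype consistent with his phenotype could produce a type O, Rh-negative child with a type O, Rh-positive mother.
Ewan (type AB, Rh+): no genotype consistent with that phenotype can produce a type-O Rh- child with a type-O mother.
Felix (type AB, Rh+): no genotype consistent with that phenotype can produce a type-O Rh- child with a type-O mother.

Ewan, Felix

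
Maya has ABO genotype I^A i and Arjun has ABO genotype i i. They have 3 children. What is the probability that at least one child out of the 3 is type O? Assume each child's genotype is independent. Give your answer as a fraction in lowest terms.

ABO cross I^A i × i i → 1/2 O, 1/2 A.
So P(type O) = 1/2 per child.
P(none) = (1/2)^3 = 1/8; P(at least one) = 1 − 1/8 = 7/8.

7/8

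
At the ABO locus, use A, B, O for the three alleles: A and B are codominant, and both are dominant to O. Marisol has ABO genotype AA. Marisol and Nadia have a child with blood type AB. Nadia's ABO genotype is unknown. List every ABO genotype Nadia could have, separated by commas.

For each candidate genotype of Nadia, check whether crossing it with AA can produce every observed child phenotype.
  AA → possible child types {A} ✗
  AB → possible child types {A, AB} ✓
  AO → possible child types {A} ✗
  BB → possible child types {AB} ✓
  BO → possible child types {A, AB} ✓
  OO → possible child types {A} ✗

AB, BB, BO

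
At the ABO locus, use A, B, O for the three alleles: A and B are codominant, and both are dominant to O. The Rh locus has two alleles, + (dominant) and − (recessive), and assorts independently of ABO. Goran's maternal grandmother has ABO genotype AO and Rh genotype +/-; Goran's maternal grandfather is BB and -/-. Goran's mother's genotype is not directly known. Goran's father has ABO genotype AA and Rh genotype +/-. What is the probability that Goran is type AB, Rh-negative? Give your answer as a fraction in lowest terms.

3/16

Goran's mother's ABO genotype from AO × BB: 1/2 AB, 1/2 BO.
Crossing each possibility with the father AA and summing P(type AB): 1/2·1/2 + 1/2·1/2 = 1/2.
Similarly for Rh via the mother's Rh distribution: P(Rh-) = 3/8.
Independent loci: 1/2 × 3/8 = 3/16.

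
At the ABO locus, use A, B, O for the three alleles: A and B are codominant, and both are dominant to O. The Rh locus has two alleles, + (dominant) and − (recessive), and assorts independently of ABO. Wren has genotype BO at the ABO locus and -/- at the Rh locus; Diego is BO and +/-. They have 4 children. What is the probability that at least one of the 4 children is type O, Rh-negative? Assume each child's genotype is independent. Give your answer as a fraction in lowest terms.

1695/4096

ABO cross BO × BO → 1/4 O, 3/4 B.
Rh cross -/- × +/- → 1/2 Rh+, 1/2 Rh-; so P(type O, Rh-negative) = 1/4 × 1/2 = 1/8 per child.
P(none) = (7/8)^4 = 2401/4096; P(at least one) = 1 − 2401/4096 = 1695/4096.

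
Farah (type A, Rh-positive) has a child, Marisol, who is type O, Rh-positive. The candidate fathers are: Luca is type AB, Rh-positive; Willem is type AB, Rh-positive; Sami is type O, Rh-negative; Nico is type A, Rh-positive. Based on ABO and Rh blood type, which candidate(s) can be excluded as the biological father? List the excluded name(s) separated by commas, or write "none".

A candidate is excluded only if no genotype consistent with his phenotype could produce a type O, Rh-positive child with a type A, Rh-positive mother.
Luca (type AB, Rh+): no genotype consistent with that phenotype can produce a type-O Rh+ child with a type-A mother.
Willem (type AB, Rh+): no genotype consistent with that phenotype can produce a type-O Rh+ child with a type-A mother.

Luca, Willem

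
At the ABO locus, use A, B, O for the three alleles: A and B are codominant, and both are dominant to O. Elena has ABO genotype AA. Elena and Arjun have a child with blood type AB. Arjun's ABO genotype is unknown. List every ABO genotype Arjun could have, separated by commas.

For each candidate genotype of Arjun, check whether crossing it with AA can produce every observed child phenotype.
  AA → possible child types {A} ✗
  AB → possible child types {A, AB} ✓
  AO → possible child types {A} ✗
  BB → possible child types {AB} ✓
  BO → possible child types {A, AB} ✓
  OO → possible child types {A} ✗

AB, BB, BO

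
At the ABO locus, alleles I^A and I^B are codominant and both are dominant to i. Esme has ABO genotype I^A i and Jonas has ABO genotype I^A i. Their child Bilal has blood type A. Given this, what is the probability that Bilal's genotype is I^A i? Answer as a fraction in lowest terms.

2/3

Cross I^A i × I^A i → 1/4 I^A I^A, 1/2 I^A i, 1/4 i i.
Type-A genotypes among offspring: I^A I^A (1/4), I^A i (1/2); total 3/4.
P(I^A i | type A) = (1/2) / (3/4) = 2/3.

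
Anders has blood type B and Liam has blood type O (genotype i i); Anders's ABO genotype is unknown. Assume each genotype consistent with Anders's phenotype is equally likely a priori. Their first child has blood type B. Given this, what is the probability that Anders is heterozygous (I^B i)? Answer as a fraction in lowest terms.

Possible genotypes: Anders ∈ {I^B I^B, I^B i}; Liam ∈ {i i}.
Weight each parental genotype pair by prior × P(type-B child):
  I^B I^B × i i: posterior weight 2/3.
  I^B i × i i: posterior weight 1/3.
Sum the posterior weight over pairs where Anders is I^B i: 1/3.

1/3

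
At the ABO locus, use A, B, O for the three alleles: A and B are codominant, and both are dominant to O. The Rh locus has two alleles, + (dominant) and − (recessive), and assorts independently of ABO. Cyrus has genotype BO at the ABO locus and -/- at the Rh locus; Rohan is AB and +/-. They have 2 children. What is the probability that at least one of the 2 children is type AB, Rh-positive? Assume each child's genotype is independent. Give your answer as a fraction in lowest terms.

ABO cross BO × AB → 1/4 A, 1/2 B, 1/4 AB.
Rh cross -/- × +/- → 1/2 Rh+, 1/2 Rh-; so P(type AB, Rh-positive) = 1/4 × 1/2 = 1/8 per child.
P(none) = (7/8)^2 = 49/64; P(at least one) = 1 − 49/64 = 15/64.

15/64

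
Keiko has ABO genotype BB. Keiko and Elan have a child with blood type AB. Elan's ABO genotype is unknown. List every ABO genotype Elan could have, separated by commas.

AA, AB, AO

For each candidate genotype of Elan, check whether crossing it with BB can produce every observed child phenotype.
  AA → possible child types {AB} ✓
  AB → possible child types {B, AB} ✓
  AO → possible child types {B, AB} ✓
  BB → possible child types {B} ✗
  BO → possible child types {B} ✗
  OO → possible child types {B} ✗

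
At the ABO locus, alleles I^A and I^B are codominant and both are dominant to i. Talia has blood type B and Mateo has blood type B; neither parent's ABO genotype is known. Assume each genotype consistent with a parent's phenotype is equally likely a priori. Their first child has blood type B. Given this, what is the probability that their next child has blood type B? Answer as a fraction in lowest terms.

19/20

Possible genotypes: Talia ∈ {I^B I^B, I^B i}; Mateo ∈ {I^B I^B, I^B i}.
Weight each parental genotype pair by prior × P(type-B child):
  I^B I^B × I^B I^B: posterior weight 4/15; P(next child type B) = 1.
  I^B I^B × I^B i: posterior weight 4/15; P(next child type B) = 1.
  I^B i × I^B I^B: posterior weight 4/15; P(next child type B) = 1.
  I^B i × I^B i: posterior weight 1/5; P(next child type B) = 3/4.
Weighted sum = 19/20.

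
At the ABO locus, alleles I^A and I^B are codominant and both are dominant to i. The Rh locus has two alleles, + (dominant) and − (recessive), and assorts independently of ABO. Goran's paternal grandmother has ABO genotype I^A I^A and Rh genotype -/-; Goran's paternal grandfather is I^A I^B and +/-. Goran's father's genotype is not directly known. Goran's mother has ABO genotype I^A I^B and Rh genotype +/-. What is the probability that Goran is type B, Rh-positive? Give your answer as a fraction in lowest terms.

Goran's father's ABO genotype from I^A I^A × I^A I^B: 1/2 I^A I^A, 1/2 I^A I^B.
Crossing each possibility with the mother I^A I^B and summing P(type B): 1/2·0 + 1/2·1/4 = 1/8.
Similarly for Rh via the father's Rh distribution: P(Rh+) = 5/8.
Independent loci: 1/8 × 5/8 = 5/64.

5/64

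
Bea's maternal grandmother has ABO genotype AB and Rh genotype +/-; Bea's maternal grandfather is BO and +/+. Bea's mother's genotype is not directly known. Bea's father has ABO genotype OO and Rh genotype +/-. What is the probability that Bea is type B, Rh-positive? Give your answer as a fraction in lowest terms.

Bea's mother's ABO genotype from AB × BO: 1/4 AB, 1/4 AO, 1/4 BB, 1/4 BO.
Crossing each possibility with the father OO and summing P(type B): 1/4·1/2 + 1/4·0 + 1/4·1 + 1/4·1/2 = 1/2.
Similarly for Rh via the mother's Rh distribution: P(Rh+) = 7/8.
Independent loci: 1/2 × 7/8 = 7/16.

7/16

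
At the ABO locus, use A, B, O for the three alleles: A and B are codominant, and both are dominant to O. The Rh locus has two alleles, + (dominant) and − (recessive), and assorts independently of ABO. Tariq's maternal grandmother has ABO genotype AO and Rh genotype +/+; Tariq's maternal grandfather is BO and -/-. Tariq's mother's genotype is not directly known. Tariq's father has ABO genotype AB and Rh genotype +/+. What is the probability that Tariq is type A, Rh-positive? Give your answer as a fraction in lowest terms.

Tariq's mother's ABO genotype from AO × BO: 1/4 AB, 1/4 AO, 1/4 BO, 1/4 OO.
Crossing each possibility with the father AB and summing P(type A): 1/4·1/4 + 1/4·1/2 + 1/4·1/4 + 1/4·1/2 = 3/8.
Similarly for Rh via the mother's Rh distribution: P(Rh+) = 1.
Independent loci: 3/8 × 1 = 3/8.

3/8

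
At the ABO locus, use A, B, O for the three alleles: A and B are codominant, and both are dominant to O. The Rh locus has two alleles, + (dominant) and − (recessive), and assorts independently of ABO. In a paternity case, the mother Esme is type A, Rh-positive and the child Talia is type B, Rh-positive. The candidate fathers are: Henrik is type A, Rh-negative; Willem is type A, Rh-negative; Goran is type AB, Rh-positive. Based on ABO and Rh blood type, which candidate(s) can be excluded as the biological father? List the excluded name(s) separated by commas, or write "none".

A candidate is excluded only if no genotype consistent with his phenotype could produce a type B, Rh-positive child with a type A, Rh-positive mother.
Henrik (type A, Rh-): no genotype consistent with that phenotype can produce a type-B Rh+ child with a type-A mother.
Willem (type A, Rh-): no genotype consistent with that phenotype can produce a type-B Rh+ child with a type-A mother.

Henrik, Willem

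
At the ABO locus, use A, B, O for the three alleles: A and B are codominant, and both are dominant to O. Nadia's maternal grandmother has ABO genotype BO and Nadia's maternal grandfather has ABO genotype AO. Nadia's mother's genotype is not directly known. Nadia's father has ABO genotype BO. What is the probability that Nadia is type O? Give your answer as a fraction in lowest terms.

Nadia's mother's ABO genotype from BO × AO: 1/4 AB, 1/4 AO, 1/4 BO, 1/4 OO.
Crossing each possibility with the father BO and summing P(type O): 1/4·0 + 1/4·1/4 + 1/4·1/4 + 1/4·1/2 = 1/4.

1/4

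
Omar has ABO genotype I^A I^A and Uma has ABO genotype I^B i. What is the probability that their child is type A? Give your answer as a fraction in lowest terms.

1/2

ABO cross I^A I^A × I^B i → offspring phenotypes: 1/2 A, 1/2 AB.
So P(type A) = 1/2.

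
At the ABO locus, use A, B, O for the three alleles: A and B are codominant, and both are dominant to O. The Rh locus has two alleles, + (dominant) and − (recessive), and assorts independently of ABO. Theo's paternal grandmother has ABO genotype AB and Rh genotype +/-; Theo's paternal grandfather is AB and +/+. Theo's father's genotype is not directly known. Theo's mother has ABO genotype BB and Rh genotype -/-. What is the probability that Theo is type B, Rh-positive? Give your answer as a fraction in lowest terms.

3/8

Theo's father's ABO genotype from AB × AB: 1/4 AA, 1/2 AB, 1/4 BB.
Crossing each possibility with the mother BB and summing P(type B): 1/4·0 + 1/2·1/2 + 1/4·1 = 1/2.
Similarly for Rh via the father's Rh distribution: P(Rh+) = 3/4.
Independent loci: 1/2 × 3/4 = 3/8.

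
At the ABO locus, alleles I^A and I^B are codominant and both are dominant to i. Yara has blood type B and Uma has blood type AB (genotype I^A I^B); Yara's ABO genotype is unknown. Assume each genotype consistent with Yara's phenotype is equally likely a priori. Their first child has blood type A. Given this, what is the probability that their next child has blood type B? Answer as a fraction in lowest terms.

1/2

Possible genotypes: Yara ∈ {I^B I^B, I^B i}; Uma ∈ {I^A I^B}.
Weight each parental genotype pair by prior × P(type-A child):
  I^B i × I^A I^B: posterior weight 1; P(next child type B) = 1/2.
Weighted sum = 1/2.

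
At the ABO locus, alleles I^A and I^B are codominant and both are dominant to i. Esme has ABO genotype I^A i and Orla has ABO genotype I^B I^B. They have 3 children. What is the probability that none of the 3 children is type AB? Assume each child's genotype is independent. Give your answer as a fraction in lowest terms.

ABO cross I^A i × I^B I^B → 1/2 B, 1/2 AB.
So P(type AB) = 1/2 per child.
P(not type AB) = 1/2 for one child; (1/2)^3 = 1/8.

1/8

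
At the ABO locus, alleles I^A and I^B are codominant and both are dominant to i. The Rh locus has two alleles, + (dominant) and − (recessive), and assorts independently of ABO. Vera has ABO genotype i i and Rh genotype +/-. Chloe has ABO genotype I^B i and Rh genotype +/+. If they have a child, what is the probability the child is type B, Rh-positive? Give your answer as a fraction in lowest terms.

ABO cross i i × I^B i → offspring phenotypes: 1/2 O, 1/2 B.
Rh cross +/- × +/+ → 1 Rh+.
Independent loci: P(type B, Rh-positive) = 1/2 × 1 = 1/2.

1/2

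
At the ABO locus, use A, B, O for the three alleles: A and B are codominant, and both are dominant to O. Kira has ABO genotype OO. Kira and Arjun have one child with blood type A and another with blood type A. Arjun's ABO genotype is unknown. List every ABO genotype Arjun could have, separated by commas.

For each candidate genotype of Arjun, check whether crossing it with OO can produce every observed child phenotype.
  AA → possible child types {A} ✓
  AB → possible child types {A, B} ✓
  AO → possible child types {O, A} ✓
  BB → possible child types {B} ✗
  BO → possible child types {O, B} ✗
  OO → possible child types {O} ✗

AA, AB, AO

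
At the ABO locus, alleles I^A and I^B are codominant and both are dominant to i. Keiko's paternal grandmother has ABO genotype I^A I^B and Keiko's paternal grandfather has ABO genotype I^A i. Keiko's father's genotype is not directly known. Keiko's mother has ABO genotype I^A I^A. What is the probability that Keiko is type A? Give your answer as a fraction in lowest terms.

Keiko's father's ABO genotype from I^A I^B × I^A i: 1/4 I^A I^A, 1/4 I^A I^B, 1/4 I^A i, 1/4 I^B i.
Crossing each possibility with the mother I^A I^A and summing P(type A): 1/4·1 + 1/4·1/2 + 1/4·1 + 1/4·1/2 = 3/4.

3/4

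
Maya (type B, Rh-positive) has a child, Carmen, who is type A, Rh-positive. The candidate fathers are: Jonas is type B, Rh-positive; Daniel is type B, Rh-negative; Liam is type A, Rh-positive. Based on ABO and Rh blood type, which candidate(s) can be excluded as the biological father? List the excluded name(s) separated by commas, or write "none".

Jonas, Daniel

A candidate is excluded only if no genotype consistent with his phenotype could produce a type A, Rh-positive child with a type B, Rh-positive mother.
Jonas (type B, Rh+): no genotype consistent with that phenotype can produce a type-A Rh+ child with a type-B mother.
Daniel (type B, Rh-): no genotype consistent with that phenotype can produce a type-A Rh+ child with a type-B mother.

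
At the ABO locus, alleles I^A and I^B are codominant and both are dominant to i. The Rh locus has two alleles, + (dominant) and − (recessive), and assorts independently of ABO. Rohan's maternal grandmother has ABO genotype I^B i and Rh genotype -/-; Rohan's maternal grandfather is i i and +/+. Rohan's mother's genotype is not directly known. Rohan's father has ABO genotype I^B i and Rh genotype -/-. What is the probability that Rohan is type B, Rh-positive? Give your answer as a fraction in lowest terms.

5/16

Rohan's mother's ABO genotype from I^B i × i i: 1/2 I^B i, 1/2 i i.
Crossing each possibility with the father I^B i and summing P(type B): 1/2·3/4 + 1/2·1/2 = 5/8.
Similarly for Rh via the mother's Rh distribution: P(Rh+) = 1/2.
Independent loci: 5/8 × 1/2 = 5/16.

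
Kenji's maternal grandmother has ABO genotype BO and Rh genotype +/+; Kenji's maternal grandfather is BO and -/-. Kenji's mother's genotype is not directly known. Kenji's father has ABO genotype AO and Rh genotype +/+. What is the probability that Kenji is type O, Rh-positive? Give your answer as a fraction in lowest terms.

Kenji's mother's ABO genotype from BO × BO: 1/4 BB, 1/2 BO, 1/4 OO.
Crossing each possibility with the father AO and summing P(type O): 1/4·0 + 1/2·1/4 + 1/4·1/2 = 1/4.
Similarly for Rh via the mother's Rh distribution: P(Rh+) = 1.
Independent loci: 1/4 × 1 = 1/4.

1/4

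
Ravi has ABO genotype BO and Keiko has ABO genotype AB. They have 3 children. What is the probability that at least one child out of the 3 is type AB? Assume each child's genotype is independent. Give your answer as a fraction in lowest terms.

37/64

ABO cross BO × AB → 1/4 A, 1/2 B, 1/4 AB.
So P(type AB) = 1/4 per child.
P(none) = (3/4)^3 = 27/64; P(at least one) = 1 − 27/64 = 37/64.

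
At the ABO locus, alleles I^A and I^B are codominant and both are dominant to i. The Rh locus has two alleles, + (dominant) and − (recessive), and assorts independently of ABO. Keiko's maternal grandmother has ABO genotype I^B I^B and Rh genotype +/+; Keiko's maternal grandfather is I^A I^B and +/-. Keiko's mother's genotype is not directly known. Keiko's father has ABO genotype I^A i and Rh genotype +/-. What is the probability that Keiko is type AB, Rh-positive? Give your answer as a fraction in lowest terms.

Keiko's mother's ABO genotype from I^B I^B × I^A I^B: 1/2 I^A I^B, 1/2 I^B I^B.
Crossing each possibility with the father I^A i and summing P(type AB): 1/2·1/4 + 1/2·1/2 = 3/8.
Similarly for Rh via the mother's Rh distribution: P(Rh+) = 7/8.
Independent loci: 3/8 × 7/8 = 21/64.

21/64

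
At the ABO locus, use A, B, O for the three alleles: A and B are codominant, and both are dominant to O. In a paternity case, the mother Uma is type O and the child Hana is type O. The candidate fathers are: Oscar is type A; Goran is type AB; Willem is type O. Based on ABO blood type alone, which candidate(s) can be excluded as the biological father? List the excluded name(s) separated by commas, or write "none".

A candidate is excluded only if no genotype consistent with his phenotype could produce a type O child with a type O mother.
Goran (type AB): no genotype consistent with that phenotype can produce a type-O child with a type-O mother.

Goran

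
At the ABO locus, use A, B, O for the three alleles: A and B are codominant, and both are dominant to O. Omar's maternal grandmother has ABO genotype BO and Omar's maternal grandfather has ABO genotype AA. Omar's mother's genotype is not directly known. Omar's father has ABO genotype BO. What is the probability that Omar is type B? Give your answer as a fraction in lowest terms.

Omar's mother's ABO genotype from BO × AA: 1/2 AB, 1/2 AO.
Crossing each possibility with the father BO and summing P(type B): 1/2·1/2 + 1/2·1/4 = 3/8.

3/8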